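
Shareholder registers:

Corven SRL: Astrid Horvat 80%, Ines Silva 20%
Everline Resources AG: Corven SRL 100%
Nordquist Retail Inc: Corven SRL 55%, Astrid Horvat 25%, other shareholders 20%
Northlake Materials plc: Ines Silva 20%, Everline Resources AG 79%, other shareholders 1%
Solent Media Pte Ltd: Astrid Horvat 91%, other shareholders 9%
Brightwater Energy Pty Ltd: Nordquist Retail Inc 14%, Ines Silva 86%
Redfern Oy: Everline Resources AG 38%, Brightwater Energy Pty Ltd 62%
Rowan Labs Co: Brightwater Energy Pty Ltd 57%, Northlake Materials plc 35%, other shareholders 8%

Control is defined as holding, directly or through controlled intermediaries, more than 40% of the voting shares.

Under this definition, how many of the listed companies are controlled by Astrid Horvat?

5

Astrid holds 80% of Corven, so Astrid controls Corven.
Corven holds 100% of Everline, so Astrid controls Everline.
Corven and Astrid together hold 55% + 25% = 80% of Nordquist, so Astrid controls Nordquist.
Everline holds 79% of Northlake, so Astrid controls Northlake.
Astrid holds 91% of Solent, so Astrid controls Solent.
No other company's threshold is met.
Astrid controls 5 companies.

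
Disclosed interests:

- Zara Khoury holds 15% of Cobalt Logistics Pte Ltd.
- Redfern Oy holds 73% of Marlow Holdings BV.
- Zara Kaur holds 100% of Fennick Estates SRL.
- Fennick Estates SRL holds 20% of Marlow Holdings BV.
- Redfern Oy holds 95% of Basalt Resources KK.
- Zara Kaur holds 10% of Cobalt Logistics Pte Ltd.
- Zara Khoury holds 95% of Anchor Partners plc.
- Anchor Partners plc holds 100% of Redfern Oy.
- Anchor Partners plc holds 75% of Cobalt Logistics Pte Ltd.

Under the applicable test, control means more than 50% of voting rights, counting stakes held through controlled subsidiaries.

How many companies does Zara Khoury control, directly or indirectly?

5

Zara Khoury holds 95% of Anchor, so Zara Khoury controls Anchor.
Anchor holds 100% of Redfern, so Zara Khoury controls Redfern.
Zara Khoury and Anchor together hold 15% + 75% = 90% of Cobalt, so Zara Khoury controls Cobalt.
Redfern holds 95% of Basalt, so Zara Khoury controls Basalt.
Redfern holds 73% of Marlow, so Zara Khoury controls Marlow.
No other company's threshold is met.
Zara Khoury controls 5 companies.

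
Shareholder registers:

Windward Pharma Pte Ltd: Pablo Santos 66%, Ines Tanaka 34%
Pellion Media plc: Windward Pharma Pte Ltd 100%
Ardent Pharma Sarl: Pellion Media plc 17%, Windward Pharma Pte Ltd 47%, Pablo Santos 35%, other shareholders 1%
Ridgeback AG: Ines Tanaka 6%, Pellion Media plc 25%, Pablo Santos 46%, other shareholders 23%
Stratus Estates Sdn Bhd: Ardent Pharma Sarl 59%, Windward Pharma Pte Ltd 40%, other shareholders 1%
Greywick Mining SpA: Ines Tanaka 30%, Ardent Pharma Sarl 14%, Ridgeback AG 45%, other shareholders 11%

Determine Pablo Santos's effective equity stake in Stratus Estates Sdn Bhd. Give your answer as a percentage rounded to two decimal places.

71.97%

Pablo reaches Stratus along 4 paths.
Via Windward → Pellion → Ardent: 66% × 100% × 17% × 59% = 6.6198%.
Via Windward → Ardent: 66% × 47% × 59% = 18.3018%.
Via Ardent: 35% × 59% = 20.65%.
Via Windward: 66% × 40% = 26.4%.
Total: 6.6198% + 18.3018% + 20.65% + 26.4% = 71.9716%.
Rounded: 71.97%.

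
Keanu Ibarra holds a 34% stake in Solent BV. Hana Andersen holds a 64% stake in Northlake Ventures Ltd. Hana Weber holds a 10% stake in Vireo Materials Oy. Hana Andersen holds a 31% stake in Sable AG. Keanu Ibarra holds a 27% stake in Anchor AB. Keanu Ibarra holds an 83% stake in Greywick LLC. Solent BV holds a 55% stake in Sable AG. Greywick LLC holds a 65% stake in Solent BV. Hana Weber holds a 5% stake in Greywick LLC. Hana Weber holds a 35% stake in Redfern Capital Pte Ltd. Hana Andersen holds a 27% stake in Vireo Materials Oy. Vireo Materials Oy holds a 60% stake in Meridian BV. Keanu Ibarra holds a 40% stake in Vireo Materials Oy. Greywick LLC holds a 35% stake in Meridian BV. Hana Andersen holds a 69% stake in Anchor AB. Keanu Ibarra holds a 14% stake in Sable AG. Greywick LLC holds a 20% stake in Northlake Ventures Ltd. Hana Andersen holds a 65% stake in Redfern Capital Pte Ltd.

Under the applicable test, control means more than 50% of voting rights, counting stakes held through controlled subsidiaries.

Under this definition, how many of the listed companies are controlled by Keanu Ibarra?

3

Keanu holds 83% of Greywick, so Keanu controls Greywick.
Greywick and Keanu together hold 65% + 34% = 99% of Solent, so Keanu controls Solent.
Keanu and Solent together hold 14% + 55% = 69% of Sable, so Keanu controls Sable.
No other company's threshold is met.
Keanu controls 3 companies.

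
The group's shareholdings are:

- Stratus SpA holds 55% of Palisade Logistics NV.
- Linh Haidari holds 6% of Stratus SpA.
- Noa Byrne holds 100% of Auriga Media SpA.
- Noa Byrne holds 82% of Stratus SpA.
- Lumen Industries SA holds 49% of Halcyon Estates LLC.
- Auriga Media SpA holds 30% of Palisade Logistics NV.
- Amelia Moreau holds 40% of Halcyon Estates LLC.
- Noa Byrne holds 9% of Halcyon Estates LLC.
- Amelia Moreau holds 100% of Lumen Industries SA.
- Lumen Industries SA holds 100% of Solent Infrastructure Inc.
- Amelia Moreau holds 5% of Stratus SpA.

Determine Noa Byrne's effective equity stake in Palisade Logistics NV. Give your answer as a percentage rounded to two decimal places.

75.10%

Noa reaches Palisade along 2 paths.
Via Stratus: 82% × 55% = 45.1%.
Via Auriga: 100% × 30% = 30%.
Total: 45.1% + 30% = 75.1%.
Rounded: 75.10%.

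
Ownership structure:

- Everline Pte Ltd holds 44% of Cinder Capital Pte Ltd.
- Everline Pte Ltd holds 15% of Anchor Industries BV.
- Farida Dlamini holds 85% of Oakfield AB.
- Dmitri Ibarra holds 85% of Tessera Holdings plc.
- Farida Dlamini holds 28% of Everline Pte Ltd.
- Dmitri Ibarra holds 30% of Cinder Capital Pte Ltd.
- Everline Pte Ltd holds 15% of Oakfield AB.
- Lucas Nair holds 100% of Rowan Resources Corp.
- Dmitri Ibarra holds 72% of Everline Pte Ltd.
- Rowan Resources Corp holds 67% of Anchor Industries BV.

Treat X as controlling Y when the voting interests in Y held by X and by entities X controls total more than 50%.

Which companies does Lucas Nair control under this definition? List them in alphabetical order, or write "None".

Lucas holds 100% of Rowan, so Lucas controls Rowan.
Rowan holds 67% of Anchor, so Lucas controls Anchor.
No other company's threshold is met.

Anchor Industries BV, Rowan Resources Corp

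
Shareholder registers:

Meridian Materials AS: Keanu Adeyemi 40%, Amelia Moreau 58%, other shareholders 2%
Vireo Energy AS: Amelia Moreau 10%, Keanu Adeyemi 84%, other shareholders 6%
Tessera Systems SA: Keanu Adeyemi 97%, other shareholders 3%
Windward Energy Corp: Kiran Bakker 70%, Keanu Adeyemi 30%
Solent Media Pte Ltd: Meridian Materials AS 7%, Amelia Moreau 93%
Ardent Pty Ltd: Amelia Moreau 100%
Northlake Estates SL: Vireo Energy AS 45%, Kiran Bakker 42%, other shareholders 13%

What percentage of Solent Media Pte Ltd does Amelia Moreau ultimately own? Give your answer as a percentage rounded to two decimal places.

97.06%

Amelia reaches Solent along 2 paths.
Via Meridian: 58% × 7% = 4.06%.
Direct stake: 93% = 93%.
Total: 4.06% + 93% = 97.06%.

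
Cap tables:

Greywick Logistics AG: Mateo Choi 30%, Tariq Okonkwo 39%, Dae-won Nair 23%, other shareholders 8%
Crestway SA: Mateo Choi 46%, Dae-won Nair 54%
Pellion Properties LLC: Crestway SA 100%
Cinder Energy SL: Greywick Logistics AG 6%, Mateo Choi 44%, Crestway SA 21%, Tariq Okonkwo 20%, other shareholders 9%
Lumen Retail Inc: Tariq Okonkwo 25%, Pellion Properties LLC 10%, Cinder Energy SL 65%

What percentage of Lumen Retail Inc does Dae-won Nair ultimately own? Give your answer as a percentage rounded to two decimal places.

Dae-won reaches Lumen along 3 paths.
Via Crestway → Pellion: 54% × 100% × 10% = 5.4%.
Via Greywick → Cinder: 23% × 6% × 65% = 0.897%.
Via Crestway → Cinder: 54% × 21% × 65% = 7.371%.
Total: 5.4% + 0.897% + 7.371% = 13.668%.
Rounded: 13.67%.

13.67%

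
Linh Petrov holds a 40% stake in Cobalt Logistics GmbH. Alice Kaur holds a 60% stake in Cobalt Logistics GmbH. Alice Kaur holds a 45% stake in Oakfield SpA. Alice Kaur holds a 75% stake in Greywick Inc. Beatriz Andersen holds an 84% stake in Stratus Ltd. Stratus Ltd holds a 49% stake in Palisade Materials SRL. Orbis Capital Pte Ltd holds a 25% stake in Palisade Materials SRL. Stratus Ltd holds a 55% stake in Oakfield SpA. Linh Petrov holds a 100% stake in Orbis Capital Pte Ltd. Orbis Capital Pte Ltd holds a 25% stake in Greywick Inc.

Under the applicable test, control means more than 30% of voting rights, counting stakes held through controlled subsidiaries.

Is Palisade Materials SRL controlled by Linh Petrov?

No

Linh holds 40% of Cobalt, so Linh controls Cobalt.
Linh holds 100% of Orbis, so Linh controls Orbis.
In Palisade, Linh's side holds only 25%, not > 30%.
So Linh does not control Palisade.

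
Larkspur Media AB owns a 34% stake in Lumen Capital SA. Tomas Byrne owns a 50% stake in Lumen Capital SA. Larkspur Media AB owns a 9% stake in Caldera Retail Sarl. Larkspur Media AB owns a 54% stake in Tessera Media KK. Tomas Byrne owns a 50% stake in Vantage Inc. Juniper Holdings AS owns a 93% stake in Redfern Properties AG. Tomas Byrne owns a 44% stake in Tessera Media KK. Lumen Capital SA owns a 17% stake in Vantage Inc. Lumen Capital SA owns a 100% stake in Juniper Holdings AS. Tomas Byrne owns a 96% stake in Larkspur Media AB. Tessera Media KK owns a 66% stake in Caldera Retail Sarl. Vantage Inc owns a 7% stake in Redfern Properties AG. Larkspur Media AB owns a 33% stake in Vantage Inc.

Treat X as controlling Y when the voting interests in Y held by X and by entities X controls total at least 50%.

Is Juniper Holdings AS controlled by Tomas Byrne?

Yes

Tomas holds 96% of Larkspur, so Tomas controls Larkspur.
Tomas and Larkspur together hold 50% + 34% = 84% of Lumen, so Tomas controls Lumen.
Lumen holds 100% of Juniper, so Tomas controls Juniper.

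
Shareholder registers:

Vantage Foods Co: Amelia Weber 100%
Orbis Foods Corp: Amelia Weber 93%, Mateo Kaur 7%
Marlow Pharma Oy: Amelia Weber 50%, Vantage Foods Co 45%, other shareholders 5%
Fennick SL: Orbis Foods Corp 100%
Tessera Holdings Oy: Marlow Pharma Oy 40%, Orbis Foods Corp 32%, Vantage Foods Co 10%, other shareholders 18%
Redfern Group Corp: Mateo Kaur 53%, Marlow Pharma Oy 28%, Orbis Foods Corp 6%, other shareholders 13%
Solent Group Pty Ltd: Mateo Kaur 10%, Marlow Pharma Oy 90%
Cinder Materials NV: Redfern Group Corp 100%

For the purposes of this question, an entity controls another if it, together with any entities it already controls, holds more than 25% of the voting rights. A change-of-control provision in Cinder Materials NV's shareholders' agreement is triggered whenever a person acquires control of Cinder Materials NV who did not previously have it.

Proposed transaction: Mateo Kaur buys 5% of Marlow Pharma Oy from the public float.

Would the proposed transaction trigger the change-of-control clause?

The purchase changes only Mateo's holdings, so Mateo is the only person who could newly come to control Cinder.
Mateo holds 53% of Redfern, so Mateo controls Redfern.
Redfern holds 100% of Cinder, so Mateo controls Cinder.
So Mateo already controls Cinder before the transaction.
After the purchase, Mateo holds 5% of Marlow directly.
Mateo controlled Cinder already, so this is not a new person acquiring control; every other person's position is unchanged or reduced.
No new person acquires control, so the clause is not triggered.

No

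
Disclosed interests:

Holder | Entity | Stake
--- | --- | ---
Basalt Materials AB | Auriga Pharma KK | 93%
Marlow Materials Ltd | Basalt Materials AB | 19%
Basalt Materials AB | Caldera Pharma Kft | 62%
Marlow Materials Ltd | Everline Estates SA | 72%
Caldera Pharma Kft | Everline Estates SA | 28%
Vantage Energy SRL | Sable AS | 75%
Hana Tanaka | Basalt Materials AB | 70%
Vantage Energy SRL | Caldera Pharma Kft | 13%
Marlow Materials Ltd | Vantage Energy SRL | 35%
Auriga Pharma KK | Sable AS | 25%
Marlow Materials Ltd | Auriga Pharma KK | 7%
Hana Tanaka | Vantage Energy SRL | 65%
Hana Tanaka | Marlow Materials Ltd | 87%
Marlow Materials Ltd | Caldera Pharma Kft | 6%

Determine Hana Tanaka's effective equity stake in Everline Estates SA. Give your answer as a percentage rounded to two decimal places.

82.60%

Hana reaches Everline along 6 paths.
Via Marlow: 87% × 72% = 62.64%.
Via Marlow → Caldera: 87% × 6% × 28% = 1.4616%.
Via Marlow → Basalt → Caldera: 87% × 19% × 62% × 28% = 2.869608%.
Via Basalt → Caldera: 70% × 62% × 28% = 12.152%.
Via Marlow → Vantage → Caldera: 87% × 35% × 13% × 28% = 1.10838%.
Via Vantage → Caldera: 65% × 13% × 28% = 2.366%.
Total: 62.64% + 1.4616% + 2.869608% + 12.152% + 1.10838% + 2.366% = 82.597588%.
Rounded: 82.60%.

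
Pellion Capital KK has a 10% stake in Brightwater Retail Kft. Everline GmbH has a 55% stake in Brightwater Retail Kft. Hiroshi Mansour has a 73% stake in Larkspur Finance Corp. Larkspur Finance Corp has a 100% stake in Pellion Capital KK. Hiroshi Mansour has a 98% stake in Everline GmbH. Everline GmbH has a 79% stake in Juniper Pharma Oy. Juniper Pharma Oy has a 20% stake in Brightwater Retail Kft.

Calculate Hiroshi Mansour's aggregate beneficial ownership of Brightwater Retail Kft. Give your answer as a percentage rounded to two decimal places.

Hiroshi reaches Brightwater along 3 paths.
Via Everline: 98% × 55% = 53.9%.
Via Larkspur → Pellion: 73% × 100% × 10% = 7.3%.
Via Everline → Juniper: 98% × 79% × 20% = 15.484%.
Total: 53.9% + 7.3% + 15.484% = 76.684%.
Rounded: 76.68%.

76.68%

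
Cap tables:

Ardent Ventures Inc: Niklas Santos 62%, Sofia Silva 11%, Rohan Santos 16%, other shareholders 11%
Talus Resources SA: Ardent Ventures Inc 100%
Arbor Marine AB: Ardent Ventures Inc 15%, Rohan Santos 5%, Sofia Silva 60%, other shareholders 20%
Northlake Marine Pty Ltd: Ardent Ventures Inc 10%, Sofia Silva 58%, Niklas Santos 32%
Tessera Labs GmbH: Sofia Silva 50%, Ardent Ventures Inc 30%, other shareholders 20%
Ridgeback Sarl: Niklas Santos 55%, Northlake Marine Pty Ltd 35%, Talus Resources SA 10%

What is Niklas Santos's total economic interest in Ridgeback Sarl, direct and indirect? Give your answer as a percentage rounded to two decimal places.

Niklas reaches Ridgeback along 4 paths.
Direct stake: 55% = 55%.
Via Ardent → Northlake: 62% × 10% × 35% = 2.17%.
Via Northlake: 32% × 35% = 11.2%.
Via Ardent → Talus: 62% × 100% × 10% = 6.2%.
Total: 55% + 2.17% + 11.2% + 6.2% = 74.57%.

74.57%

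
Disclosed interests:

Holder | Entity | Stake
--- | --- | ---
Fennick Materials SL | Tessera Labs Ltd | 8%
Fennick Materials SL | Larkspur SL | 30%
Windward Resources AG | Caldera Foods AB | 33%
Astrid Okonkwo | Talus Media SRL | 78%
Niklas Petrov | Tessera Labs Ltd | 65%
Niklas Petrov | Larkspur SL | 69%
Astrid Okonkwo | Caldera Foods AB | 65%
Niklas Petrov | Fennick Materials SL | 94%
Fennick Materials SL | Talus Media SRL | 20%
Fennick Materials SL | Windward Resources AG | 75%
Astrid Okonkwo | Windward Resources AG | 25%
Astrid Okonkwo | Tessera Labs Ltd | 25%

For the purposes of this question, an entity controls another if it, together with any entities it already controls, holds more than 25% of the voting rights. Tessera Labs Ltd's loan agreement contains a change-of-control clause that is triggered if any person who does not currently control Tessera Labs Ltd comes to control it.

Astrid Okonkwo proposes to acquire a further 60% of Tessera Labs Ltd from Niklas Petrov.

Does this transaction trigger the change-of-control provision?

Yes

The purchase adds only to Astrid's holdings (Niklas's stake shrinks), so Astrid is the only person who could newly come to control Tessera.
Astrid holds 65% of Caldera, so Astrid controls Caldera.
Astrid holds 78% of Talus, so Astrid controls Talus.
In Tessera, Astrid's side holds only 25%, not > 25%.
So before the transaction, Astrid does not control Tessera.
After the purchase, Astrid's direct stake in Tessera rises to 25% + 60% = 85%, and Niklas's stake falls to 5%.
Astrid holds 85% of Tessera, so Astrid controls Tessera.
Astrid did not control Tessera before and does after, so the clause is triggered.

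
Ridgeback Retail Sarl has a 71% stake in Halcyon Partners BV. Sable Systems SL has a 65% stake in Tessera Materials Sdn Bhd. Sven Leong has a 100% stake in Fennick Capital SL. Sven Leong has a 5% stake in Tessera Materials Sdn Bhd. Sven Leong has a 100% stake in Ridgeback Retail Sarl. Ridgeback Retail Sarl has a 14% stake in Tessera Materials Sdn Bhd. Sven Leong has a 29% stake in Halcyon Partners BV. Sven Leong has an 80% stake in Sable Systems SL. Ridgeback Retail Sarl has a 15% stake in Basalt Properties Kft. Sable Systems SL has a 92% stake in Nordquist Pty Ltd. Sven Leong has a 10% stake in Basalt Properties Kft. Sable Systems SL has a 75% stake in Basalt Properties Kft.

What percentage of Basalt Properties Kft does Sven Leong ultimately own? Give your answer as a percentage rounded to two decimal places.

85.00%

Sven reaches Basalt along 3 paths.
Via Ridgeback: 100% × 15% = 15%.
Via Sable: 80% × 75% = 60%.
Direct stake: 10% = 10%.
Total: 15% + 60% + 10% = 85%.
Rounded: 85.00%.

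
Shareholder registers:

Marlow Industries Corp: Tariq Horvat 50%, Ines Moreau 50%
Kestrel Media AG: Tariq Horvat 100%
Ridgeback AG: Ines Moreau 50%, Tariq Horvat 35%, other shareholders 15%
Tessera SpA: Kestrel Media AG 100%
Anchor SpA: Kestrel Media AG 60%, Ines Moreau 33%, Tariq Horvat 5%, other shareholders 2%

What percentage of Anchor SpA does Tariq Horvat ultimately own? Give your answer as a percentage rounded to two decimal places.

Tariq reaches Anchor along 2 paths.
Via Kestrel: 100% × 60% = 60%.
Direct stake: 5% = 5%.
Total: 60% + 5% = 65%.
Rounded: 65.00%.

65.00%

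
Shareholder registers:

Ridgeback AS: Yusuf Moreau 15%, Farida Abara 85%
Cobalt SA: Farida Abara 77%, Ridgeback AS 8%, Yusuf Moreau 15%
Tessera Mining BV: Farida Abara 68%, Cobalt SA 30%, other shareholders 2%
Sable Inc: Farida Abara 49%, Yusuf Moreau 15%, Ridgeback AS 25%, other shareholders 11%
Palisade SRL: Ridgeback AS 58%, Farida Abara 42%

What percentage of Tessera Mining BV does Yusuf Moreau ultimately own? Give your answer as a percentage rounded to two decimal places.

Yusuf reaches Tessera along 2 paths.
Via Ridgeback → Cobalt: 15% × 8% × 30% = 0.36%.
Via Cobalt: 15% × 30% = 4.5%.
Total: 0.36% + 4.5% = 4.86%.

4.86%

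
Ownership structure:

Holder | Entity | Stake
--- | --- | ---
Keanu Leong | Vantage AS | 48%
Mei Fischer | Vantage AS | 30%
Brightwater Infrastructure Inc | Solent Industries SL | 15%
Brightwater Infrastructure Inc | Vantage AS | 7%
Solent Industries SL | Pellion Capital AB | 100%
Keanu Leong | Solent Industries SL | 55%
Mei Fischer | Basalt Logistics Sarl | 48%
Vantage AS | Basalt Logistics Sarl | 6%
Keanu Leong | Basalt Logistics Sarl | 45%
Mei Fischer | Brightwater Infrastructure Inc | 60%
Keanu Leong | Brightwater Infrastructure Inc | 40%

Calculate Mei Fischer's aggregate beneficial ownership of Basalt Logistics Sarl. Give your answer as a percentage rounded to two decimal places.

50.05%

Mei reaches Basalt along 3 paths.
Via Vantage: 30% × 6% = 1.8%.
Via Brightwater → Vantage: 60% × 7% × 6% = 0.252%.
Direct stake: 48% = 48%.
Total: 1.8% + 0.252% + 48% = 50.052%.
Rounded: 50.05%.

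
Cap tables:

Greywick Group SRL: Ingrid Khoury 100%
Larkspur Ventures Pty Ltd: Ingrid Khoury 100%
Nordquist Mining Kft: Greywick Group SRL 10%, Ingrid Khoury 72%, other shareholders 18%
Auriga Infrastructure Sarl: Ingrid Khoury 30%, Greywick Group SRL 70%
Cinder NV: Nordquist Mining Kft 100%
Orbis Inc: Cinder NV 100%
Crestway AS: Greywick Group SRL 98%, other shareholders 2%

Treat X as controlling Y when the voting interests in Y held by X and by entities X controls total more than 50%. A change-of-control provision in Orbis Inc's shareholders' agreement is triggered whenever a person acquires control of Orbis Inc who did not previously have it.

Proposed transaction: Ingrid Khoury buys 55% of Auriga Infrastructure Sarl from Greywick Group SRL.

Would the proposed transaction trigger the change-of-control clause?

The purchase adds only to Ingrid's holdings (Greywick's stake shrinks), so Ingrid is the only person who could newly come to control Orbis.
Ingrid holds 100% of Greywick, so Ingrid controls Greywick.
Greywick and Ingrid together hold 10% + 72% = 82% of Nordquist, so Ingrid controls Nordquist.
Nordquist holds 100% of Cinder, so Ingrid controls Cinder.
Cinder holds 100% of Orbis, so Ingrid controls Orbis.
So Ingrid already controls Orbis before the transaction.
After the purchase, Ingrid's direct stake in Auriga rises to 30% + 55% = 85%, and Greywick's stake falls to 15%.
Ingrid controlled Orbis already, so this is not a new person acquiring control; every other person's position is unchanged or reduced.
No new person acquires control, so the clause is not triggered.

No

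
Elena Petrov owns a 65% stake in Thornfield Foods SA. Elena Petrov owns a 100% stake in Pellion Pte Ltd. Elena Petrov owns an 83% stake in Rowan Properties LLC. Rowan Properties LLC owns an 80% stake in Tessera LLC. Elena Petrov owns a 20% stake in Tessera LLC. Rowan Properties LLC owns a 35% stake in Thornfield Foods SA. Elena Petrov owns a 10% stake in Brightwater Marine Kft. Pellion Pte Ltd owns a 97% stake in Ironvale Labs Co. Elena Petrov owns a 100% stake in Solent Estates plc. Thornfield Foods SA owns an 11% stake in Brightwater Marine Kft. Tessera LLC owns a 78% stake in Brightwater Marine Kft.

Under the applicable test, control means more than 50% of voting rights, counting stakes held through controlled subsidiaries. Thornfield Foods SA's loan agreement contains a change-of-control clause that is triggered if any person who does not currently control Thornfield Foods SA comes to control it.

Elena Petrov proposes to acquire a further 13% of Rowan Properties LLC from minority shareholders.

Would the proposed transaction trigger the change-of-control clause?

The purchase changes only Elena's holdings, so Elena is the only person who could newly come to control Thornfield.
Elena holds 83% of Rowan, so Elena controls Rowan.
Rowan and Elena together hold 35% + 65% = 100% of Thornfield, so Elena controls Thornfield.
So Elena already controls Thornfield before the transaction.
After the purchase, Elena's direct stake in Rowan rises to 83% + 13% = 96%.
Elena controlled Thornfield already, so this is not a new person acquiring control; every other person's position is unchanged or reduced.
No new person acquires control, so the clause is not triggered.

No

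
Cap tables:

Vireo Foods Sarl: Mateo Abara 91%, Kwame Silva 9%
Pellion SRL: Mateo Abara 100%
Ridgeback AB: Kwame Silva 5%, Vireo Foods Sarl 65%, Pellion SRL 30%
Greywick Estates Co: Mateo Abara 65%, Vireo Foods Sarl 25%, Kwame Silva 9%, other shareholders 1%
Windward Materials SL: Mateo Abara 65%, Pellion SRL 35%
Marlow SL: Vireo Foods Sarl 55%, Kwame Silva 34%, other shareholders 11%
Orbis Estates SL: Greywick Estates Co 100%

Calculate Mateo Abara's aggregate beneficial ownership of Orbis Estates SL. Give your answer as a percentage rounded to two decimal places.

87.75%

Mateo reaches Orbis along 2 paths.
Via Greywick: 65% × 100% = 65%.
Via Vireo → Greywick: 91% × 25% × 100% = 22.75%.
Total: 65% + 22.75% = 87.75%.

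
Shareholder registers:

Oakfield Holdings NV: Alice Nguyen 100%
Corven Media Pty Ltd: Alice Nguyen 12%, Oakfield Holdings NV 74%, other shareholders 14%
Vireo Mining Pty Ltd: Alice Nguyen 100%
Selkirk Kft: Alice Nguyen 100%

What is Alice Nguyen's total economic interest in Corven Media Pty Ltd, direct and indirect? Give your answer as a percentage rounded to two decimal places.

Alice reaches Corven along 2 paths.
Direct stake: 12% = 12%.
Via Oakfield: 100% × 74% = 74%.
Total: 12% + 74% = 86%.
Rounded: 86.00%.

86.00%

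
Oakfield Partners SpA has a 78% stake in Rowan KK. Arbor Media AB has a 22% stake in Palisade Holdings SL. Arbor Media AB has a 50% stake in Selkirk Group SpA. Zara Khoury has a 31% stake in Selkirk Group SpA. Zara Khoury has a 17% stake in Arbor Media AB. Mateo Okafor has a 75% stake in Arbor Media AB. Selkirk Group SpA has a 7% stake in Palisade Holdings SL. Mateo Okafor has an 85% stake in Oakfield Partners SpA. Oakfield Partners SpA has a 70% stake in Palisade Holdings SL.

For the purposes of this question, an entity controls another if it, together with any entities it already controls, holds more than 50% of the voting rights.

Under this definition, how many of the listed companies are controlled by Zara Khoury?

0

Zara's largest direct stake is 31% in Selkirk, which does not meet the threshold.
Zara controls 0 companies.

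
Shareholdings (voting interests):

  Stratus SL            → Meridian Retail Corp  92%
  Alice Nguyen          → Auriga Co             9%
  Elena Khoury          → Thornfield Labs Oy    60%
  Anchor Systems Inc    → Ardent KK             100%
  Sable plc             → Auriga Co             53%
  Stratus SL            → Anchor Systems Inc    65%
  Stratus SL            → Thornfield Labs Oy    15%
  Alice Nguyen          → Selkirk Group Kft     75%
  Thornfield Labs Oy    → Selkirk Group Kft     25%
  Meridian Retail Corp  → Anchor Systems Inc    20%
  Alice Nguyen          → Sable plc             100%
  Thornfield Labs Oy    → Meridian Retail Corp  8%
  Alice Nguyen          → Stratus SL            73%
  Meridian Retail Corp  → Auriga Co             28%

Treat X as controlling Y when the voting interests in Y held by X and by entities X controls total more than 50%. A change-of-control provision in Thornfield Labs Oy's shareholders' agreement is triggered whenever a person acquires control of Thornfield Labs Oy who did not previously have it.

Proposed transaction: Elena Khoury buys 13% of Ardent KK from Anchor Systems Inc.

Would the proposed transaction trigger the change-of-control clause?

The purchase adds only to Elena's holdings (Anchor's stake shrinks), so Elena is the only person who could newly come to control Thornfield.
Elena holds 60% of Thornfield, so Elena controls Thornfield.
So Elena already controls Thornfield before the transaction.
After the purchase, Elena holds 13% of Ardent directly, and Anchor's stake falls to 87%.
Elena controlled Thornfield already, so this is not a new person acquiring control; every other person's position is unchanged or reduced.
No new person acquires control, so the clause is not triggered.

No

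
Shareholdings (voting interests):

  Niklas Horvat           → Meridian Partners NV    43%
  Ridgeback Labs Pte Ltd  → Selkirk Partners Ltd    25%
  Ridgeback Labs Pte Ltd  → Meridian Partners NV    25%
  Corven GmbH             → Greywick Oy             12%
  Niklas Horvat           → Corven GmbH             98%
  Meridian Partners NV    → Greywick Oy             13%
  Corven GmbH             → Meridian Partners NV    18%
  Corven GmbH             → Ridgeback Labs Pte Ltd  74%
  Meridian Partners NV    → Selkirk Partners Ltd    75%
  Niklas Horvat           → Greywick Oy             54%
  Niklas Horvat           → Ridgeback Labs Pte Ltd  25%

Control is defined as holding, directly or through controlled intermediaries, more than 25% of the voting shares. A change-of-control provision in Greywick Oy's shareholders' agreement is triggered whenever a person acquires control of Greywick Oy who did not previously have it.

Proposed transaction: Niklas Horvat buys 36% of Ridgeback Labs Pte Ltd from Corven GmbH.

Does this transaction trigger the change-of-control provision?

The purchase adds only to Niklas's holdings (Corven's stake shrinks), so Niklas is the only person who could newly come to control Greywick.
Niklas holds 98% of Corven, so Niklas controls Corven.
Niklas and Corven together hold 25% + 74% = 99% of Ridgeback, so Niklas controls Ridgeback.
Ridgeback and Corven and Niklas together hold 25% + 18% + 43% = 86% of Meridian, so Niklas controls Meridian.
Meridian and Corven and Niklas together hold 13% + 12% + 54% = 79% of Greywick, so Niklas controls Greywick.
So Niklas already controls Greywick before the transaction.
After the purchase, Niklas's direct stake in Ridgeback rises to 25% + 36% = 61%, and Corven's stake falls to 38%.
Niklas controlled Greywick already, so this is not a new person acquiring control; every other person's position is unchanged or reduced.
No new person acquires control, so the clause is not triggered.

No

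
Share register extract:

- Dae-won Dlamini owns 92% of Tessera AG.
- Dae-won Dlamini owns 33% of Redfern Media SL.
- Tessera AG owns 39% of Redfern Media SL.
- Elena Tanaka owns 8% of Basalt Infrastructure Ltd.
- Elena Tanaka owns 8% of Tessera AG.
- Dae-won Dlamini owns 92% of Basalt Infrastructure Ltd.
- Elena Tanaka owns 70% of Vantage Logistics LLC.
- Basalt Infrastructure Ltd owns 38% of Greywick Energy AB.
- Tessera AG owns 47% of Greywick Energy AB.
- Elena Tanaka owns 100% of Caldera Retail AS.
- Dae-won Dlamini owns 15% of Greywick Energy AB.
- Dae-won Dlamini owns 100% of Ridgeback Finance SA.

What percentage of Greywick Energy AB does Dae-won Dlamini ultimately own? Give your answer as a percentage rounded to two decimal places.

93.20%

Dae-won reaches Greywick along 3 paths.
Direct stake: 15% = 15%.
Via Tessera: 92% × 47% = 43.24%.
Via Basalt: 92% × 38% = 34.96%.
Total: 15% + 43.24% + 34.96% = 93.2%.
Rounded: 93.20%.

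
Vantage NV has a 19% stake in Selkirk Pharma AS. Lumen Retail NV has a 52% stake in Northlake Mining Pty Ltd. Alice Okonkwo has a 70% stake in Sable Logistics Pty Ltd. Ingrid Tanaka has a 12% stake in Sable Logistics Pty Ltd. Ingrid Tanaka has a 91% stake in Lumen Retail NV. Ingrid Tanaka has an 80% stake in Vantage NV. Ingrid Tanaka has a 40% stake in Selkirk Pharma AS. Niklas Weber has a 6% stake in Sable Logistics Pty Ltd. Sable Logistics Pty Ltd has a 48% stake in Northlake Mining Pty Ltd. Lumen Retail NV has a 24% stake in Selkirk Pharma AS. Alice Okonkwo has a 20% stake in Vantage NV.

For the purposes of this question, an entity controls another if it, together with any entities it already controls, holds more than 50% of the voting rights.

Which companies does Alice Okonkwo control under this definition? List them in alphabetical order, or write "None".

Sable Logistics Pty Ltd

Alice holds 70% of Sable, so Alice controls Sable.
No other company's threshold is met.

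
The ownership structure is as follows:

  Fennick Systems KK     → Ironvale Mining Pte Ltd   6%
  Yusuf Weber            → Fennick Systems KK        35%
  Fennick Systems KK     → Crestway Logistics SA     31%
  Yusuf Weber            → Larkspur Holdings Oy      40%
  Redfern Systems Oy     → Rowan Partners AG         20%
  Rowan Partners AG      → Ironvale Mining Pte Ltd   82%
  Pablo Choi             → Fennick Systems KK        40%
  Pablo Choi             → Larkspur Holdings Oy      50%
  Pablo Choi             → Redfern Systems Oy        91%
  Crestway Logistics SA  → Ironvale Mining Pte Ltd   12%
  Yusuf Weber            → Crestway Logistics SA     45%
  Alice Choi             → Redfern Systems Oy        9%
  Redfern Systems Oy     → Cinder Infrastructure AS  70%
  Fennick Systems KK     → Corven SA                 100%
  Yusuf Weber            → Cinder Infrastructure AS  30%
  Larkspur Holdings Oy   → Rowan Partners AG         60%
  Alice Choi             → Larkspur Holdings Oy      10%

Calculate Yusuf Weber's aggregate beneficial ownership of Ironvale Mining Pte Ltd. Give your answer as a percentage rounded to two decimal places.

Yusuf reaches Ironvale along 4 paths.
Via Larkspur → Rowan: 40% × 60% × 82% = 19.68%.
Via Fennick: 35% × 6% = 2.1%.
Via Crestway: 45% × 12% = 5.4%.
Via Fennick → Crestway: 35% × 31% × 12% = 1.302%.
Total: 19.68% + 2.1% + 5.4% + 1.302% = 28.482%.
Rounded: 28.48%.

28.48%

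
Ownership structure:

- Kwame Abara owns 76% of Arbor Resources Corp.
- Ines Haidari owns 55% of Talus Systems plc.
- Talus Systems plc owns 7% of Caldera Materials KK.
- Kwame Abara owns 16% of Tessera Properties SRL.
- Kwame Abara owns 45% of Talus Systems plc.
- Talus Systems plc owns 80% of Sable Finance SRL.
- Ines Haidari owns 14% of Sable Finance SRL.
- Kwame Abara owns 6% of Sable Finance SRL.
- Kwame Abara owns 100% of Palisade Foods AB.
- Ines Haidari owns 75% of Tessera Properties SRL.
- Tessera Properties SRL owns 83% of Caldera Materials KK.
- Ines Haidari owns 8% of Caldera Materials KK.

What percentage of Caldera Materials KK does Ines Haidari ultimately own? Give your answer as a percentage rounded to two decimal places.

Ines reaches Caldera along 3 paths.
Via Talus: 55% × 7% = 3.85%.
Via Tessera: 75% × 83% = 62.25%.
Direct stake: 8% = 8%.
Total: 3.85% + 62.25% + 8% = 74.1%.
Rounded: 74.10%.

74.10%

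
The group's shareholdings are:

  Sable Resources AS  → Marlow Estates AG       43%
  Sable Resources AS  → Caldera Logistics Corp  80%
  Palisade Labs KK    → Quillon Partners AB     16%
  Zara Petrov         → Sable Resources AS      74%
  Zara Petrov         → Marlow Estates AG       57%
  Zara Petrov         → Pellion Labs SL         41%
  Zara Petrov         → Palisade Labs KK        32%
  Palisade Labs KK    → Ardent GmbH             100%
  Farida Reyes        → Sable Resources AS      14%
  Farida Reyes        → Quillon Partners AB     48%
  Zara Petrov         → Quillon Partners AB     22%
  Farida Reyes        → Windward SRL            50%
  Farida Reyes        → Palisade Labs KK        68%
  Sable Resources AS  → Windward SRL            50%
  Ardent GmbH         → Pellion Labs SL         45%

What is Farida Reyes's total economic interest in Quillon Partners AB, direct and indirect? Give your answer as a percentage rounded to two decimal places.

58.88%

Farida reaches Quillon along 2 paths.
Direct stake: 48% = 48%.
Via Palisade: 68% × 16% = 10.88%.
Total: 48% + 10.88% = 58.88%.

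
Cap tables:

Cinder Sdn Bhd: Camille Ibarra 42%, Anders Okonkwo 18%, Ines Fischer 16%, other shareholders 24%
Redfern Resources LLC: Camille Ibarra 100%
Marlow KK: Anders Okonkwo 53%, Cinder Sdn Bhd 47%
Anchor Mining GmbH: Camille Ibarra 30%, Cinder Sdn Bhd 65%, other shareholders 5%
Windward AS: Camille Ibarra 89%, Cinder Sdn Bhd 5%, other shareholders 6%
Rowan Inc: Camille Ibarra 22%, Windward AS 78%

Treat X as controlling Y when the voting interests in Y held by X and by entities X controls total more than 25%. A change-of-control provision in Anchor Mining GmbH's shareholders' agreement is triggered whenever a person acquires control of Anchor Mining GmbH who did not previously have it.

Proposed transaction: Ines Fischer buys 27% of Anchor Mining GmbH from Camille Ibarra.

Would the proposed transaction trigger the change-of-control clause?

The purchase adds only to Ines's holdings (Camille's stake shrinks), so Ines is the only person who could newly come to control Anchor.
Ines's largest direct stake is 16% in Cinder, which does not meet the threshold, so Ines controls no company.
Neither Ines nor any entity Ines controls holds any voting interest in Anchor.
So before the transaction, Ines does not control Anchor.
After the purchase, Ines holds 27% of Anchor directly, and Camille's stake falls to 3%.
Ines holds 27% of Anchor, so Ines controls Anchor.
Ines did not control Anchor before and does after, so the clause is triggered.

Yes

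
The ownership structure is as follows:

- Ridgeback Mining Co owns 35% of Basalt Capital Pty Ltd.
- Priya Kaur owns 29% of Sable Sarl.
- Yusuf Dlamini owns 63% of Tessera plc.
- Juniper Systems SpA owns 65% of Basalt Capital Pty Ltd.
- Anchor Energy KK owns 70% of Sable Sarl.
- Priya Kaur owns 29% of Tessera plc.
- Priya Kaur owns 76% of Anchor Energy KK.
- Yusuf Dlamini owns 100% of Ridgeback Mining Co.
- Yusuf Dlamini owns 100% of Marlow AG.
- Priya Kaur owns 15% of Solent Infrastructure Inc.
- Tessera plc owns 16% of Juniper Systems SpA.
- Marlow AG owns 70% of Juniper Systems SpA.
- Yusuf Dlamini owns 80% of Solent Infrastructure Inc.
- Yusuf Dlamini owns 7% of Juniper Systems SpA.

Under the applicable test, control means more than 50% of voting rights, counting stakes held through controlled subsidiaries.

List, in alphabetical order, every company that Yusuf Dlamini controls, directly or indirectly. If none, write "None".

Yusuf holds 100% of Marlow, so Yusuf controls Marlow.
Yusuf holds 80% of Solent, so Yusuf controls Solent.
Yusuf holds 63% of Tessera, so Yusuf controls Tessera.
Yusuf holds 100% of Ridgeback, so Yusuf controls Ridgeback.
Tessera and Yusuf and Marlow together hold 16% + 7% + 70% = 93% of Juniper, so Yusuf controls Juniper.
Juniper and Ridgeback together hold 65% + 35% = 100% of Basalt, so Yusuf controls Basalt.
No other company's threshold is met.

Basalt Capital Pty Ltd, Juniper Systems SpA, Marlow AG, Ridgeback Mining Co, Solent Infrastructure Inc, Tessera plc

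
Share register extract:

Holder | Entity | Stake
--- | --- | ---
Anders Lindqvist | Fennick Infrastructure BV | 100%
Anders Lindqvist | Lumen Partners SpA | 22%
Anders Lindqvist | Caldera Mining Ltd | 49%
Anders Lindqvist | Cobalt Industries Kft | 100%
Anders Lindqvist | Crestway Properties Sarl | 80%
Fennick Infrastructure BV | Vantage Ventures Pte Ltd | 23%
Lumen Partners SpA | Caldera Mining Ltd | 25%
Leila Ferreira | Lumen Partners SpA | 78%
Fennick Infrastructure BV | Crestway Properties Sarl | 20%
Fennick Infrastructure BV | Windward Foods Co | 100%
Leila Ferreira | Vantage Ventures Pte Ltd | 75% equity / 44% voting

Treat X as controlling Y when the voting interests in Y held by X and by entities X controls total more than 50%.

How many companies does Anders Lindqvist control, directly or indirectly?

4

Anders holds 100% of Fennick, so Anders controls Fennick.
Fennick holds 100% of Windward, so Anders controls Windward.
Anders holds 100% of Cobalt, so Anders controls Cobalt.
Fennick and Anders together hold 20% + 80% = 100% of Crestway, so Anders controls Crestway.
No other company's threshold is met.
Anders controls 4 companies.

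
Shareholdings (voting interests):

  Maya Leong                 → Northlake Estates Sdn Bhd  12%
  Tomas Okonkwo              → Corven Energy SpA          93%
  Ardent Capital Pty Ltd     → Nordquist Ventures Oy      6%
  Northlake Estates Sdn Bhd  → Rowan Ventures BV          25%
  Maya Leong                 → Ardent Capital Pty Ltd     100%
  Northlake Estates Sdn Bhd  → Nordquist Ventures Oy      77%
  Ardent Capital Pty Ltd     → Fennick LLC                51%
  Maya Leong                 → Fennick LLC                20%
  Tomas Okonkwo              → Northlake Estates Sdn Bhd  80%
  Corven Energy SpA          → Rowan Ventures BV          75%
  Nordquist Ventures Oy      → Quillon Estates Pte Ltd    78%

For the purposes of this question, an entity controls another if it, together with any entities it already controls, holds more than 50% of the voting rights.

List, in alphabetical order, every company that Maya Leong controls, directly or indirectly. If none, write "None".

Maya holds 100% of Ardent, so Maya controls Ardent.
Ardent and Maya together hold 51% + 20% = 71% of Fennick, so Maya controls Fennick.
No other company's threshold is met.

Ardent Capital Pty Ltd, Fennick LLC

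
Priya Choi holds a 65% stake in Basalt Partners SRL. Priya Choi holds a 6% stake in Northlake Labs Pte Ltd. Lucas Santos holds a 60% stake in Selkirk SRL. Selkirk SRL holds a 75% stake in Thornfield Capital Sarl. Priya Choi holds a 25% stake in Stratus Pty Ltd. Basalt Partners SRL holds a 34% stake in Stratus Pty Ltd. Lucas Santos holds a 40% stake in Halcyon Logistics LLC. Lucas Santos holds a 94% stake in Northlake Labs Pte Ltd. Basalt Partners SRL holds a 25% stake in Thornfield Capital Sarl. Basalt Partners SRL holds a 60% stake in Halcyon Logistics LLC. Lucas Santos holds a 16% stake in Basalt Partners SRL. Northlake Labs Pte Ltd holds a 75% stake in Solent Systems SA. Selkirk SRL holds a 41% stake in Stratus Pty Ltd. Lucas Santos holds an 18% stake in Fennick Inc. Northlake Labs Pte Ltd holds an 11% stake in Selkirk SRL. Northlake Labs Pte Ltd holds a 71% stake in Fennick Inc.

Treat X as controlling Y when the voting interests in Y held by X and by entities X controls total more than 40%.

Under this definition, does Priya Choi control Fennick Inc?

Priya holds 65% of Basalt, so Priya controls Basalt.
Priya and Basalt together hold 25% + 34% = 59% of Stratus, so Priya controls Stratus.
Basalt holds 60% of Halcyon, so Priya controls Halcyon.
Neither Priya nor any entity Priya controls holds any voting interest in Fennick.
So Priya does not control Fennick.

No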